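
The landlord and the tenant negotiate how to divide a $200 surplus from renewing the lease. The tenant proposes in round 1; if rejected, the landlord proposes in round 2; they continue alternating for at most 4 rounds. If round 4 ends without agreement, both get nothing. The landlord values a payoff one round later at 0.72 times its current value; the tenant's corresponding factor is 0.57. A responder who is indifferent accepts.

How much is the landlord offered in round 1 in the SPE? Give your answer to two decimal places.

Round 4 (the landlord proposes): the tenant will accept anything ≥ 0, so the landlord offers 0 and keeps 200.
Round 3 (the tenant proposes): the landlord can get 200 next round, worth 0.72 × 200 = 144 now; the tenant offers that and keeps 56.
Round 2 (the landlord proposes): the tenant can get 56 next round, worth 0.57 × 56 = 31.92 now; the landlord offers that and keeps 168.08.
Round 1 (the tenant proposes): the landlord can get 168.08 next round, worth 0.72 × 168.08 = 121.0176 now; the tenant offers that and keeps 78.9824.

121.02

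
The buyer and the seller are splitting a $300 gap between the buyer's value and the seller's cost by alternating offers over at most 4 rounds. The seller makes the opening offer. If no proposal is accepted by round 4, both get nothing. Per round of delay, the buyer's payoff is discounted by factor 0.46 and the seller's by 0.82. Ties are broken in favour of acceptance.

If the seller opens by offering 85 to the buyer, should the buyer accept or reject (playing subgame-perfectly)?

Work out the buyer's continuation value if the offer is rejected.
Round 4 (the buyer proposes): the seller will accept anything ≥ 0, so the buyer offers 0 and keeps 300.
Round 3 (the seller proposes): the buyer can get 300 next round, worth 0.46 × 300 = 138 now; the seller offers that and keeps 162.
Round 2 (the buyer proposes): the seller can get 162 next round, worth 0.82 × 162 = 132.84 now; the buyer offers that and keeps 167.16.
So by rejecting in round 1, the buyer gets 167.16 next round, worth 0.46 × 167.16 = 76.8936 now.
Offer 85 ≥ 76.8936, so the buyer accepts.

Accept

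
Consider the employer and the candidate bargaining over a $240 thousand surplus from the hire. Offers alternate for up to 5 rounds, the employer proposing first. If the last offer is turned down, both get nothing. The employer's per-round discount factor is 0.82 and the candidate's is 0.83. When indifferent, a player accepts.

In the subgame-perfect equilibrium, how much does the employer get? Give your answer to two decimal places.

Round 5 (the employer proposes): rejection yields 0 for the candidate; the employer offers 0 and keeps 240.
Round 4 (the candidate proposes): the employer can get 240 next round, worth 0.82 × 240 = 196.8 now. The candidate offers 196.8 and keeps 240 − 196.8 = 43.2.
Round 3 (the employer proposes): the candidate can get 43.2 next round, worth 0.83 × 43.2 = 35.856 now; the employer offers that and keeps 204.144.
Round 2 (the candidate proposes): the employer can get 204.144 next round, worth 0.82 × 204.144 = 167.39808 now; the candidate offers that and keeps 72.60192.
Round 1 (the employer proposes): the candidate can get 72.60192 next round, worth 0.83 × 72.60192 = 60.2595936 now; the employer offers that and keeps 179.7404064.

179.74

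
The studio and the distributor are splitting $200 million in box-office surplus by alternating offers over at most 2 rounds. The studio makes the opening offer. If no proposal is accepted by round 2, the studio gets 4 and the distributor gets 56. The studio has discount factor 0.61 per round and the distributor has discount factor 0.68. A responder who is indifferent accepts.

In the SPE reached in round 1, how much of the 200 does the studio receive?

66.72

Round 2 (the distributor proposes): the studio gets 4 if talks fail, so the distributor offers 4 and keeps 196.
Round 1 (the studio proposes): the distributor can get 196 next round, worth 0.68 × 196 = 133.28 now. The studio offers 133.28 and keeps 200 − 133.28 = 66.72.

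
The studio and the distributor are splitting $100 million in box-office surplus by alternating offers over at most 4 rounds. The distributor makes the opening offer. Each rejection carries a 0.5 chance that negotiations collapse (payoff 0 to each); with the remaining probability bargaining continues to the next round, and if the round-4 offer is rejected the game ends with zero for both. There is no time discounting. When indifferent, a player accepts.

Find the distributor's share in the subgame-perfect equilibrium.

62.5

By backward induction:
Round 4 (the studio proposes): the distributor will accept anything ≥ 0, so the studio offers 0 and keeps 100.
Round 3 (the distributor proposes): rejecting gives the studio an expected 0.5 × 100 = 50; the distributor offers that and keeps 50.
Round 2 (the studio proposes): rejecting gives the distributor an expected 0.5 × 50 = 25; the studio offers that and keeps 75.
Round 1 (the distributor proposes): rejecting gives the studio an expected 0.5 × 75 = 37.5, so the distributor offers 37.5, keeping 62.5.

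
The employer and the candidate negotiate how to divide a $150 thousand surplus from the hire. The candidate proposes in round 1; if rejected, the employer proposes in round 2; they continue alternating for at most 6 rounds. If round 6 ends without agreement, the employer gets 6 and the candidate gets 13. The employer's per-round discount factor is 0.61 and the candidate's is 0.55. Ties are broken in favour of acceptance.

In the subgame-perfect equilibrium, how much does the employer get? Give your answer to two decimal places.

By backward induction:
Round 6 (the employer proposes): the candidate gets 13 if talks fail, so the employer offers 13 and keeps 137.
Round 5 (the candidate proposes): the employer can get 137 next round, worth 0.61 × 137 = 83.57 now. The candidate offers 83.57 and keeps 150 − 83.57 = 66.43.
Round 4 (the employer proposes): the candidate can get 66.43 next round, worth 0.55 × 66.43 = 36.5365 now. The employer offers 36.5365 and keeps 150 − 36.5365 = 113.4635.
Round 3 (the candidate proposes): the employer can get 113.4635 next round, worth 0.61 × 113.4635 = 69.212735 now; the candidate offers that and keeps 80.787265.
Round 2 (the employer proposes): the candidate can get 80.787265 next round, worth 0.55 × 80.787265 = 44.43299575 now; the employer offers that and keeps 105.56700425.
Round 1 (the candidate proposes): the employer can get 105.56700425 next round, worth 0.61 × 105.56700425 = 64.3958725925 now, so the candidate offers 64.3958725925, keeping 85.6041274075.

64.40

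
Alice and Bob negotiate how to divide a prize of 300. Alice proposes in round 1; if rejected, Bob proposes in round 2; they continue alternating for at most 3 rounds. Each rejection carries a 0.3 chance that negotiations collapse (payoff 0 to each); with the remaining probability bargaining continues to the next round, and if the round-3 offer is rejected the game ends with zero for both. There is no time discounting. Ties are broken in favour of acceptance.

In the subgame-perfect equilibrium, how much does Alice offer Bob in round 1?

By backward induction:
Round 3 (Alice proposes): rejection yields 0 for Bob; Alice offers 0 and keeps 300.
Round 2 (Bob proposes): rejecting gives Alice an expected 0.7 × 300 = 210. Bob offers 210 and keeps 300 − 210 = 90.
Round 1 (Alice proposes): rejecting gives Bob an expected 0.7 × 90 = 63. Alice offers 63 and keeps 300 − 63 = 237.

63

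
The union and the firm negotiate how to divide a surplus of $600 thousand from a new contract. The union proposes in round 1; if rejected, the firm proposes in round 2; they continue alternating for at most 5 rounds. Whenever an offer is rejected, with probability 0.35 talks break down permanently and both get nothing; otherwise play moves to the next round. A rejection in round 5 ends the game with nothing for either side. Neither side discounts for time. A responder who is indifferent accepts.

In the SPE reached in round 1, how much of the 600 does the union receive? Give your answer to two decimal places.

Round 5 (the union proposes): rejection yields 0 for the firm; the union offers 0 and keeps 600.
Round 4 (the firm proposes): rejecting gives the union an expected 0.65 × 600 = 390; the firm offers that and keeps 210.
Round 3 (the union proposes): rejecting gives the firm an expected 0.65 × 210 = 136.5. The union offers 136.5 and keeps 600 − 136.5 = 463.5.
Round 2 (the firm proposes): rejecting gives the union an expected 0.65 × 463.5 = 301.275, so the firm offers 301.275, keeping 298.725.
Round 1 (the union proposes): rejecting gives the firm an expected 0.65 × 298.725 = 194.17125; the union offers that and keeps 405.82875.

405.83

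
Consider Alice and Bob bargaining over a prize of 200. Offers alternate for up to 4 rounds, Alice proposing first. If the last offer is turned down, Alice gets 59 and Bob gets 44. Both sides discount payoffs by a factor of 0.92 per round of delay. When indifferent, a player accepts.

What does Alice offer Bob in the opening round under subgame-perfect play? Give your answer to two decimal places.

Round 4 (Bob proposes): Alice gets 59 if talks fail, so Bob offers 59 and keeps 141.
Round 3 (Alice proposes): Bob can get 141 next round, worth 0.92 × 141 = 129.72 now; Alice offers that and keeps 70.28.
Round 2 (Bob proposes): Alice can get 70.28 next round, worth 0.92 × 70.28 = 64.6576 now. Bob offers 64.6576 and keeps 200 − 64.6576 = 135.3424.
Round 1 (Alice proposes): Bob can get 135.3424 next round, worth 0.92 × 135.3424 = 124.515008 now. Alice offers 124.515008 and keeps 200 − 124.515008 = 75.484992.

124.52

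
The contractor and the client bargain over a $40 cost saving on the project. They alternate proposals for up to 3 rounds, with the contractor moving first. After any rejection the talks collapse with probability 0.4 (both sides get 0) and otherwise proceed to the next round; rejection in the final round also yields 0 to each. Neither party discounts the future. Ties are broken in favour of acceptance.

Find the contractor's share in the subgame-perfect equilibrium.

30.4

By backward induction:
Round 3 (the contractor proposes): rejection yields 0 for the client; the contractor offers 0 and keeps 40.
Round 2 (the client proposes): rejecting gives the contractor an expected 0.6 × 40 = 24, so the client offers 24, keeping 16.
Round 1 (the contractor proposes): rejecting gives the client an expected 0.6 × 16 = 9.6. The contractor offers 9.6 and keeps 40 − 9.6 = 30.4.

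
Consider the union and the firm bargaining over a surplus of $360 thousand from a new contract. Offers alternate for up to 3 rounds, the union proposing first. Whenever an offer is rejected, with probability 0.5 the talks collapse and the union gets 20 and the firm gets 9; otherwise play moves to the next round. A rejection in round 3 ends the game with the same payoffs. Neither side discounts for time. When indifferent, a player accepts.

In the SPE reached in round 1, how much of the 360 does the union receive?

268.25

By backward induction:
Round 3 (the union proposes): the firm gets 9 if talks fail, so the union offers 9 and keeps 351.
Round 2 (the firm proposes): rejecting gives the union an expected 0.5 × 351 + 0.5 × 20 = 185.5. The firm offers 185.5 and keeps 360 − 185.5 = 174.5.
Round 1 (the union proposes): rejecting gives the firm an expected 0.5 × 174.5 + 0.5 × 9 = 91.75; the union offers that and keeps 268.25.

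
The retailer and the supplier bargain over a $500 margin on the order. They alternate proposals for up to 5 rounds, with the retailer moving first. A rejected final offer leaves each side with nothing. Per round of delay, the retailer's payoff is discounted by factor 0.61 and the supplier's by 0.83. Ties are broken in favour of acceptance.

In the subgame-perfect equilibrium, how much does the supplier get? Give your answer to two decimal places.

Work backward from the last round.
Round 5 (the retailer proposes): the supplier will accept anything ≥ 0, so the retailer offers 0 and keeps 500.
Round 4 (the supplier proposes): the retailer can get 500 next round, worth 0.61 × 500 = 305 now, so the supplier offers 305, keeping 195.
Round 3 (the retailer proposes): the supplier can get 195 next round, worth 0.83 × 195 = 161.85 now. The retailer offers 161.85 and keeps 500 − 161.85 = 338.15.
Round 2 (the supplier proposes): the retailer can get 338.15 next round, worth 0.61 × 338.15 = 206.2715 now; the supplier offers that and keeps 293.7285.
Round 1 (the retailer proposes): the supplier can get 293.7285 next round, worth 0.83 × 293.7285 = 243.794655 now, so the retailer offers 243.794655, keeping 256.205345.

243.79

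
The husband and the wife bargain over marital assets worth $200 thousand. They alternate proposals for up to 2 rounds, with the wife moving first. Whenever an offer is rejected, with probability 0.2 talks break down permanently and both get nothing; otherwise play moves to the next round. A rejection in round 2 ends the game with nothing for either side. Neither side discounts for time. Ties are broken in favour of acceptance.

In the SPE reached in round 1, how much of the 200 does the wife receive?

40

Round 2 (the husband proposes): rejection yields 0 for the wife; the husband offers 0 and keeps 200.
Round 1 (the wife proposes): rejecting gives the husband an expected 0.8 × 200 = 160, so the wife offers 160, keeping 40.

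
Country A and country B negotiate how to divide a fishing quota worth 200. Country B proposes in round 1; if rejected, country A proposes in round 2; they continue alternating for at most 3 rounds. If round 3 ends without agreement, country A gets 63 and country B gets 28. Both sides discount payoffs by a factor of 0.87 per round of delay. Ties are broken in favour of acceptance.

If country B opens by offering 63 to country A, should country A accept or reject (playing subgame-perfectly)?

Work out country A's continuation value if the offer is rejected.
Round 3 (country B proposes): country A gets 63 if talks fail, so country B offers 63 and keeps 137.
Round 2 (country A proposes): country B can get 137 next round, worth 0.87 × 137 = 119.19 now, so country A offers 119.19, keeping 80.81.
So by rejecting in round 1, country A gets 80.81 next round, worth 0.87 × 80.81 = 70.3047 now.
Offer 63 < 70.3047, so country A rejects.

Reject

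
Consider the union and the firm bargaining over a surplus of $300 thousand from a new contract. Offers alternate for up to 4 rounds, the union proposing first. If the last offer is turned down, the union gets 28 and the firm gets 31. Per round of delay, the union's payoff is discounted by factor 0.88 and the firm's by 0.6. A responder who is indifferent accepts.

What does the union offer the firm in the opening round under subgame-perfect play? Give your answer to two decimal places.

Solve by backward induction from round 4.
Round 4 (the firm proposes): the union gets 28 if talks fail, so the firm offers 28 and keeps 272.
Round 3 (the union proposes): the firm can get 272 next round, worth 0.6 × 272 = 163.2 now; the union offers that and keeps 136.8.
Round 2 (the firm proposes): the union can get 136.8 next round, worth 0.88 × 136.8 = 120.384 now. The firm offers 120.384 and keeps 300 − 120.384 = 179.616.
Round 1 (the union proposes): the firm can get 179.616 next round, worth 0.6 × 179.616 = 107.7696 now; the union offers that and keeps 192.2304.

107.77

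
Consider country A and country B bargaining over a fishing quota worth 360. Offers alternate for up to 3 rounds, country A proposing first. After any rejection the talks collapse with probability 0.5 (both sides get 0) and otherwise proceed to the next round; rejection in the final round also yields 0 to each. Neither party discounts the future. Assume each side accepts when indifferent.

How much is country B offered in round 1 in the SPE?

90

By backward induction:
Round 3 (country A proposes): country B will accept anything ≥ 0, so country A offers 0 and keeps 360.
Round 2 (country B proposes): rejecting gives country A an expected 0.5 × 360 = 180, so country B offers 180, keeping 180.
Round 1 (country A proposes): rejecting gives country B an expected 0.5 × 180 = 90. Country A offers 90 and keeps 360 − 90 = 270.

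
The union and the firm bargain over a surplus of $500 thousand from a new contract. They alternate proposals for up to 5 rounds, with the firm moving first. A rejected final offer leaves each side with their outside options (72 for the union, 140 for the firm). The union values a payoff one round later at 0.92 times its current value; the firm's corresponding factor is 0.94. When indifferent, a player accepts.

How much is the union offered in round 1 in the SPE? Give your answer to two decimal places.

105.32

Round 5 (the firm proposes): the union gets 72 if talks fail, so the firm offers 72 and keeps 428.
Round 4 (the union proposes): the firm can get 428 next round, worth 0.94 × 428 = 402.32 now, so the union offers 402.32, keeping 97.68.
Round 3 (the firm proposes): the union can get 97.68 next round, worth 0.92 × 97.68 = 89.8656 now. The firm offers 89.8656 and keeps 500 − 89.8656 = 410.1344.
Round 2 (the union proposes): the firm can get 410.1344 next round, worth 0.94 × 410.1344 = 385.526336 now, so the union offers 385.526336, keeping 114.473664.
Round 1 (the firm proposes): the union can get 114.473664 next round, worth 0.92 × 114.473664 = 105.31577088 now, so the firm offers 105.31577088, keeping 394.68422912.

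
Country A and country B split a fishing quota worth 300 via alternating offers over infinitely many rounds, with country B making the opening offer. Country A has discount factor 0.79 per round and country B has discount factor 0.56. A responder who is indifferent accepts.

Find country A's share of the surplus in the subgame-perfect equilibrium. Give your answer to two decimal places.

187.02

Let x be country B's share when country B proposes and y be country A's share when country A proposes.
Country A accepts iff offered ≥ 0.79·y, so x = 300 − 0.79y. Symmetrically y = 300 − 0.56x.
Substituting: x = 300 − 0.79(300 − 0.56x), giving x(1 − 0.56·0.79) = 300(1 − 0.79).
So x = 300 × 0.21 / 0.5576 ≈ 112.9842, and country A receives 300 − x ≈ 187.0158.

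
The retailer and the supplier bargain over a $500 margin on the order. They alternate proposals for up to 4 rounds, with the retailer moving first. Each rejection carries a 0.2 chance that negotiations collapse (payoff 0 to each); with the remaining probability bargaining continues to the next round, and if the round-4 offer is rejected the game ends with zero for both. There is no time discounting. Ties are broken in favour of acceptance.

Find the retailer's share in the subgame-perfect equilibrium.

Round 4 (the supplier proposes): rejection yields 0 for the retailer; the supplier offers 0 and keeps 500.
Round 3 (the retailer proposes): rejecting gives the supplier an expected 0.8 × 500 = 400, so the retailer offers 400, keeping 100.
Round 2 (the supplier proposes): rejecting gives the retailer an expected 0.8 × 100 = 80. The supplier offers 80 and keeps 500 − 80 = 420.
Round 1 (the retailer proposes): rejecting gives the supplier an expected 0.8 × 420 = 336. The retailer offers 336 and keeps 500 − 336 = 164.

164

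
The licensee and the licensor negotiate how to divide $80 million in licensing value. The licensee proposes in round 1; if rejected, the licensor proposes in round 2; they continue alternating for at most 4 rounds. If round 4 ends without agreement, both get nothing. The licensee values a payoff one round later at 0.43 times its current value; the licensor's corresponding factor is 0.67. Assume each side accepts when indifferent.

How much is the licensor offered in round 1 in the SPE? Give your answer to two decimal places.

45.99

Round 4 (the licensor proposes): the licensee will accept anything ≥ 0, so the licensor offers 0 and keeps 80.
Round 3 (the licensee proposes): the licensor can get 80 next round, worth 0.67 × 80 = 53.6 now; the licensee offers that and keeps 26.4.
Round 2 (the licensor proposes): the licensee can get 26.4 next round, worth 0.43 × 26.4 = 11.352 now. The licensor offers 11.352 and keeps 80 − 11.352 = 68.648.
Round 1 (the licensee proposes): the licensor can get 68.648 next round, worth 0.67 × 68.648 = 45.99416 now, so the licensee offers 45.99416, keeping 34.00584.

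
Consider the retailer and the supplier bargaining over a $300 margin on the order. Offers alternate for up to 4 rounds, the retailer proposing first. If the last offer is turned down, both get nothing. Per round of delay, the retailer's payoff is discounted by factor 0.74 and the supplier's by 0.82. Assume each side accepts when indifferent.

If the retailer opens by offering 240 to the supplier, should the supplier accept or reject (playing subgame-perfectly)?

Round 4 (the supplier proposes): the retailer will accept anything ≥ 0, so the supplier offers 0 and keeps 300.
Round 3 (the retailer proposes): the supplier can get 300 next round, worth 0.82 × 300 = 246 now. The retailer offers 246 and keeps 300 − 246 = 54.
Round 2 (the supplier proposes): the retailer can get 54 next round, worth 0.74 × 54 = 39.96 now, so the supplier offers 39.96, keeping 260.04.
So by rejecting in round 1, the supplier gets 260.04 next round, worth 0.82 × 260.04 = 213.2328 now.
Offer 240 ≥ 213.2328, so the supplier accepts.

Accept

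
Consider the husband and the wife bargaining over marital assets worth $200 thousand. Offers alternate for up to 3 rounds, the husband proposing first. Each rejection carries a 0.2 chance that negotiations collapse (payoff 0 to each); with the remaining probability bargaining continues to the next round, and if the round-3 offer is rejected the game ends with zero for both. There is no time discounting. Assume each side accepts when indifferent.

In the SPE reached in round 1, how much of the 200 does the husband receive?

Round 3 (the husband proposes): rejection yields 0 for the wife; the husband offers 0 and keeps 200.
Round 2 (the wife proposes): rejecting gives the husband an expected 0.8 × 200 = 160. The wife offers 160 and keeps 200 − 160 = 40.
Round 1 (the husband proposes): rejecting gives the wife an expected 0.8 × 40 = 32; the husband offers that and keeps 168.

168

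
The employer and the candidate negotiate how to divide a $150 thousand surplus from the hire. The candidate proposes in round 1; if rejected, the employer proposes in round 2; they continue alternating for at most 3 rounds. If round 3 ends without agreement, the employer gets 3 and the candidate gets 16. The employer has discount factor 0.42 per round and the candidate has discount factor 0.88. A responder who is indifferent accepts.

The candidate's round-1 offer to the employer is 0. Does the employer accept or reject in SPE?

Round 3 (the candidate proposes): the employer gets 3 if talks fail, so the candidate offers 3 and keeps 147.
Round 2 (the employer proposes): the candidate can get 147 next round, worth 0.88 × 147 = 129.36 now. The employer offers 129.36 and keeps 150 − 129.36 = 20.64.
So by rejecting in round 1, the employer gets 20.64 next round, worth 0.42 × 20.64 = 8.6688 now.
Offer 0 < 8.6688, so the employer rejects.

Reject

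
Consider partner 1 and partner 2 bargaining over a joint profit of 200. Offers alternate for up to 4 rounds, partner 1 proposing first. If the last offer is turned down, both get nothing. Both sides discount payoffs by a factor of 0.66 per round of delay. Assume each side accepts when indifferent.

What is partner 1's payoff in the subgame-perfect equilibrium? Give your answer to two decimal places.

Work backward from the last round.
Round 4 (partner 2 proposes): rejection yields 0 for partner 1; partner 2 offers 0 and keeps 200.
Round 3 (partner 1 proposes): partner 2 can get 200 next round, worth 0.66 × 200 = 132 now, so partner 1 offers 132, keeping 68.
Round 2 (partner 2 proposes): partner 1 can get 68 next round, worth 0.66 × 68 = 44.88 now, so partner 2 offers 44.88, keeping 155.12.
Round 1 (partner 1 proposes): partner 2 can get 155.12 next round, worth 0.66 × 155.12 = 102.3792 now; partner 1 offers that and keeps 97.6208.

97.62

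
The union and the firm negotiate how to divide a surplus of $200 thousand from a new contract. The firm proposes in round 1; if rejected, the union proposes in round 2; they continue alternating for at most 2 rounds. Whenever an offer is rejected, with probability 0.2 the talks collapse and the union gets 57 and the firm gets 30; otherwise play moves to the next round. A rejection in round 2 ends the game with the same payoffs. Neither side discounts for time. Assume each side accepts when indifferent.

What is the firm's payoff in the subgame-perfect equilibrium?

52.6

Round 2 (the union proposes): the firm gets 30 if talks fail, so the union offers 30 and keeps 170.
Round 1 (the firm proposes): rejecting gives the union an expected 0.8 × 170 + 0.2 × 57 = 147.4; the firm offers that and keeps 52.6.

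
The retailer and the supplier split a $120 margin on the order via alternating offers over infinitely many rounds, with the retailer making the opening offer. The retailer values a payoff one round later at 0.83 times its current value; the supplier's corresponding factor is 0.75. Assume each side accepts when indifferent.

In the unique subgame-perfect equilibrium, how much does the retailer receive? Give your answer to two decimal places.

79.47

When the retailer proposes, the supplier accepts any offer worth at least 0.75 times what the supplier would get by proposing next round; and vice versa.
This gives x = 120 − 0.75y and y = 120 − 0.83x, where x and y are each side's share when it proposes.
Hence (1 − 0.75·0.83)x = 120(1 − 0.75), i.e. 0.3775·x = 30.
x ≈ 79.4702; the supplier's share is 120 − x ≈ 40.5298.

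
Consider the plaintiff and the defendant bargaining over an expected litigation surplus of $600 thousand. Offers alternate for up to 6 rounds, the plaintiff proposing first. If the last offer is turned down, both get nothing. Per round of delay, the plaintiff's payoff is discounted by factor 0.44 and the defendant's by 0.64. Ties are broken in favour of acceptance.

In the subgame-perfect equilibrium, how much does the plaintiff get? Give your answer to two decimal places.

293.95

Round 6 (the defendant proposes): rejection yields 0 for the plaintiff; the defendant offers 0 and keeps 600.
Round 5 (the plaintiff proposes): the defendant can get 600 next round, worth 0.64 × 600 = 384 now. The plaintiff offers 384 and keeps 600 − 384 = 216.
Round 4 (the defendant proposes): the plaintiff can get 216 next round, worth 0.44 × 216 = 95.04 now, so the defendant offers 95.04, keeping 504.96.
Round 3 (the plaintiff proposes): the defendant can get 504.96 next round, worth 0.64 × 504.96 = 323.1744 now; the plaintiff offers that and keeps 276.8256.
Round 2 (the defendant proposes): the plaintiff can get 276.8256 next round, worth 0.44 × 276.8256 = 121.803264 now, so the defendant offers 121.803264, keeping 478.196736.
Round 1 (the plaintiff proposes): the defendant can get 478.196736 next round, worth 0.64 × 478.196736 = 306.04591104 now. The plaintiff offers 306.04591104 and keeps 600 − 306.04591104 = 293.95408896.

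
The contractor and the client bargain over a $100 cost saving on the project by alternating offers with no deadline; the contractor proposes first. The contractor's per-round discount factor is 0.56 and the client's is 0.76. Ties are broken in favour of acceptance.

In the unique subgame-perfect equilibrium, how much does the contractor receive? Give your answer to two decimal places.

Let x be the contractor's share when the contractor proposes and y be the client's share when the client proposes.
The client accepts iff offered ≥ 0.76·y, so x = 100 − 0.76y. Symmetrically y = 100 − 0.56x.
Substituting: x = 100 − 0.76(100 − 0.56x), giving x(1 − 0.56·0.76) = 100(1 − 0.76).
So x = 100 × 0.24 / 0.5744 ≈ 41.7827, and the client receives 100 − x ≈ 58.2173.

41.78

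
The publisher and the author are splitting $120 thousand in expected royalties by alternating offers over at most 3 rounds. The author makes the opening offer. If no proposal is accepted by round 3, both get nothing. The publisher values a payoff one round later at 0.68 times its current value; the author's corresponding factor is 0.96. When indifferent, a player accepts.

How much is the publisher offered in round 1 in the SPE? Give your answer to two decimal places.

3.26

By backward induction:
Round 3 (the author proposes): rejection yields 0 for the publisher; the author offers 0 and keeps 120.
Round 2 (the publisher proposes): the author can get 120 next round, worth 0.96 × 120 = 115.2 now. The publisher offers 115.2 and keeps 120 − 115.2 = 4.8.
Round 1 (the author proposes): the publisher can get 4.8 next round, worth 0.68 × 4.8 = 3.264 now, so the author offers 3.264, keeping 116.736.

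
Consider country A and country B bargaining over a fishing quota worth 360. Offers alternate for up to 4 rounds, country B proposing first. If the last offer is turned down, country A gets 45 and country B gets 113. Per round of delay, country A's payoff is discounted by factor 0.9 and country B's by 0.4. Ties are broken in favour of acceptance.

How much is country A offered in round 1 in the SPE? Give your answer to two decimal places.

274.43

Round 4 (country A proposes): country B gets 113 if talks fail, so country A offers 113 and keeps 247.
Round 3 (country B proposes): country A can get 247 next round, worth 0.9 × 247 = 222.3 now, so country B offers 222.3, keeping 137.7.
Round 2 (country A proposes): country B can get 137.7 next round, worth 0.4 × 137.7 = 55.08 now, so country A offers 55.08, keeping 304.92.
Round 1 (country B proposes): country A can get 304.92 next round, worth 0.9 × 304.92 = 274.428 now; country B offers that and keeps 85.572.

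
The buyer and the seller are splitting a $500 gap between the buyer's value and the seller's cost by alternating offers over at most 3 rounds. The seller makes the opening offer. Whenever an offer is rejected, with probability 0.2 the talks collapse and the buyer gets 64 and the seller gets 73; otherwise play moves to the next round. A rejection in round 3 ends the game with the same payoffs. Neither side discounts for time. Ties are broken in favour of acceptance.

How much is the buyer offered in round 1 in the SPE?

122.08

Round 3 (the seller proposes): the buyer gets 64 if talks fail, so the seller offers 64 and keeps 436.
Round 2 (the buyer proposes): rejecting gives the seller an expected 0.8 × 436 + 0.2 × 73 = 363.4. The buyer offers 363.4 and keeps 500 − 363.4 = 136.6.
Round 1 (the seller proposes): rejecting gives the buyer an expected 0.8 × 136.6 + 0.2 × 64 = 122.08; the seller offers that and keeps 377.92.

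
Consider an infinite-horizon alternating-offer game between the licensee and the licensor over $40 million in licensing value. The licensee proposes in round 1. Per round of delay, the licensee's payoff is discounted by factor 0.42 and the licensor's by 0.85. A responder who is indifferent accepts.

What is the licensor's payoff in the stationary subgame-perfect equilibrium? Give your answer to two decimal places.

30.67

When the licensee proposes, the licensor accepts any offer worth at least 0.85 times what the licensor would get by proposing next round; and vice versa.
This gives x = 40 − 0.85y and y = 40 − 0.42x, where x and y are each side's share when it proposes.
Hence (1 − 0.85·0.42)x = 40(1 − 0.85), i.e. 0.643·x = 6.
x ≈ 9.3313; the licensor's share is 40 − x ≈ 30.6687.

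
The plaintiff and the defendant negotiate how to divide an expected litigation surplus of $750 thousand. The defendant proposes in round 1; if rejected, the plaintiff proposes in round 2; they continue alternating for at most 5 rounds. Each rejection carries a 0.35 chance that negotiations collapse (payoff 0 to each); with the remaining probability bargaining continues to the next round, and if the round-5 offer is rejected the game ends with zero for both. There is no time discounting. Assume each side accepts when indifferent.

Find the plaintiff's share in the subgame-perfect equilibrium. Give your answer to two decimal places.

By backward induction:
Round 5 (the defendant proposes): the plaintiff will accept anything ≥ 0, so the defendant offers 0 and keeps 750.
Round 4 (the plaintiff proposes): rejecting gives the defendant an expected 0.65 × 750 = 487.5, so the plaintiff offers 487.5, keeping 262.5.
Round 3 (the defendant proposes): rejecting gives the plaintiff an expected 0.65 × 262.5 = 170.625. The defendant offers 170.625 and keeps 750 − 170.625 = 579.375.
Round 2 (the plaintiff proposes): rejecting gives the defendant an expected 0.65 × 579.375 = 376.59375. The plaintiff offers 376.59375 and keeps 750 − 376.59375 = 373.40625.
Round 1 (the defendant proposes): rejecting gives the plaintiff an expected 0.65 × 373.40625 = 242.7140625, so the defendant offers 242.7140625, keeping 507.2859375.

242.71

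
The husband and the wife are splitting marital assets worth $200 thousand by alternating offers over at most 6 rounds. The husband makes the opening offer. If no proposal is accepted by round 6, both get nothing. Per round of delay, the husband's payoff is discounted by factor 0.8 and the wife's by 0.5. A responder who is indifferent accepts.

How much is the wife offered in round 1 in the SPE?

By backward induction:
Round 6 (the wife proposes): rejection yields 0 for the husband; the wife offers 0 and keeps 200.
Round 5 (the husband proposes): the wife can get 200 next round, worth 0.5 × 200 = 100 now. The husband offers 100 and keeps 200 − 100 = 100.
Round 4 (the wife proposes): the husband can get 100 next round, worth 0.8 × 100 = 80 now; the wife offers that and keeps 120.
Round 3 (the husband proposes): the wife can get 120 next round, worth 0.5 × 120 = 60 now; the husband offers that and keeps 140.
Round 2 (the wife proposes): the husband can get 140 next round, worth 0.8 × 140 = 112 now, so the wife offers 112, keeping 88.
Round 1 (the husband proposes): the wife can get 88 next round, worth 0.5 × 88 = 44 now, so the husband offers 44, keeping 156.

44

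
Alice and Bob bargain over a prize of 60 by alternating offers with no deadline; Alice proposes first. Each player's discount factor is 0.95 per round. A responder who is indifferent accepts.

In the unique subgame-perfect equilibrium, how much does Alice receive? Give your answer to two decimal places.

30.77

In a stationary SPE each proposer offers the other exactly their discounted continuation value.
If Alice keeps x when proposing and Bob keeps y when proposing, then x = 60 − 0.95y and y = 60 − 0.95x.
Solving: x = 60(1 − 0.95) / (1 − 0.95·0.95) = 3 / 0.0975 ≈ 30.7692.
Bob gets 60 − 30.7692 ≈ 29.2308.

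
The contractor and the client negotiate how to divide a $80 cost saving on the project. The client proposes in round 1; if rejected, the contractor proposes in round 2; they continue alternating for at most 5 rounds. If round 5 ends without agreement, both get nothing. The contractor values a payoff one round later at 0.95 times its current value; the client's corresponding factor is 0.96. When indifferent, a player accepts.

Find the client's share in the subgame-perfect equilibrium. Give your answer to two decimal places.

74.19

Round 5 (the client proposes): the contractor will accept anything ≥ 0, so the client offers 0 and keeps 80.
Round 4 (the contractor proposes): the client can get 80 next round, worth 0.96 × 80 = 76.8 now; the contractor offers that and keeps 3.2.
Round 3 (the client proposes): the contractor can get 3.2 next round, worth 0.95 × 3.2 = 3.04 now, so the client offers 3.04, keeping 76.96.
Round 2 (the contractor proposes): the client can get 76.96 next round, worth 0.96 × 76.96 = 73.8816 now, so the contractor offers 73.8816, keeping 6.1184.
Round 1 (the client proposes): the contractor can get 6.1184 next round, worth 0.95 × 6.1184 = 5.81248 now; the client offers that and keeps 74.18752.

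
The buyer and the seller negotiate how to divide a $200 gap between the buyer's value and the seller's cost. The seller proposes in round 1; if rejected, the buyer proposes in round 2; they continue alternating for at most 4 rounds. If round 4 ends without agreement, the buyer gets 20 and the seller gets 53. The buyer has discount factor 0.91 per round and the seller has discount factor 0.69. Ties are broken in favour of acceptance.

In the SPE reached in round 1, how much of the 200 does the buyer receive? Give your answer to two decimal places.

140.41

By backward induction:
Round 4 (the buyer proposes): the seller gets 53 if talks fail, so the buyer offers 53 and keeps 147.
Round 3 (the seller proposes): the buyer can get 147 next round, worth 0.91 × 147 = 133.77 now; the seller offers that and keeps 66.23.
Round 2 (the buyer proposes): the seller can get 66.23 next round, worth 0.69 × 66.23 = 45.6987 now, so the buyer offers 45.6987, keeping 154.3013.
Round 1 (the seller proposes): the buyer can get 154.3013 next round, worth 0.91 × 154.3013 = 140.414183 now, so the seller offers 140.414183, keeping 59.585817.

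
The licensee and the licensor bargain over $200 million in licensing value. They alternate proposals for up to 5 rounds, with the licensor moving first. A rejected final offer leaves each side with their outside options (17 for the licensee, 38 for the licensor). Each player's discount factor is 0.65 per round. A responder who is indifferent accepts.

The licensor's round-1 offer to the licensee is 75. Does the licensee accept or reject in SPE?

Accept

Round 5 (the licensor proposes): the licensee gets 17 if talks fail, so the licensor offers 17 and keeps 183.
Round 4 (the licensee proposes): the licensor can get 183 next round, worth 0.65 × 183 = 118.95 now; the licensee offers that and keeps 81.05.
Round 3 (the licensor proposes): the licensee can get 81.05 next round, worth 0.65 × 81.05 = 52.6825 now. The licensor offers 52.6825 and keeps 200 − 52.6825 = 147.3175.
Round 2 (the licensee proposes): the licensor can get 147.3175 next round, worth 0.65 × 147.3175 = 95.756375 now. The licensee offers 95.756375 and keeps 200 − 95.756375 = 104.243625.
So by rejecting in round 1, the licensee gets 104.243625 next round, worth 0.65 × 104.243625 = 67.75835625 now.
Offer 75 ≥ 67.75835625, so the licensee accepts.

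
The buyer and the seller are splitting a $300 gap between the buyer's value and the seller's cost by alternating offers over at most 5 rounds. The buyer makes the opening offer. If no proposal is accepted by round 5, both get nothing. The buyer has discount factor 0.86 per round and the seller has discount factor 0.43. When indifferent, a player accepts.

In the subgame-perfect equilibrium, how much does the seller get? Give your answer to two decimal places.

24.74

Round 5 (the buyer proposes): the seller will accept anything ≥ 0, so the buyer offers 0 and keeps 300.
Round 4 (the seller proposes): the buyer can get 300 next round, worth 0.86 × 300 = 258 now; the seller offers that and keeps 42.
Round 3 (the buyer proposes): the seller can get 42 next round, worth 0.43 × 42 = 18.06 now. The buyer offers 18.06 and keeps 300 − 18.06 = 281.94.
Round 2 (the seller proposes): the buyer can get 281.94 next round, worth 0.86 × 281.94 = 242.4684 now, so the seller offers 242.4684, keeping 57.5316.
Round 1 (the buyer proposes): the seller can get 57.5316 next round, worth 0.43 × 57.5316 = 24.738588 now; the buyer offers that and keeps 275.261412.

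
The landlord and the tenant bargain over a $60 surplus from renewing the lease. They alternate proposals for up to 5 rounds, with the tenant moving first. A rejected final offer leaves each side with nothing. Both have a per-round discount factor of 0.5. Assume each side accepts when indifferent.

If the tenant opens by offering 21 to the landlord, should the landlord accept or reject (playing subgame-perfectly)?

Round 5 (the tenant proposes): the landlord will accept anything ≥ 0, so the tenant offers 0 and keeps 60.
Round 4 (the landlord proposes): the tenant can get 60 next round, worth 0.5 × 60 = 30 now, so the landlord offers 30, keeping 30.
Round 3 (the tenant proposes): the landlord can get 30 next round, worth 0.5 × 30 = 15 now, so the tenant offers 15, keeping 45.
Round 2 (the landlord proposes): the tenant can get 45 next round, worth 0.5 × 45 = 22.5 now. The landlord offers 22.5 and keeps 60 − 22.5 = 37.5.
So by rejecting in round 1, the landlord gets 37.5 next round, worth 0.5 × 37.5 = 18.75 now.
Offer 21 ≥ 18.75, so the landlord accepts.

Accept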